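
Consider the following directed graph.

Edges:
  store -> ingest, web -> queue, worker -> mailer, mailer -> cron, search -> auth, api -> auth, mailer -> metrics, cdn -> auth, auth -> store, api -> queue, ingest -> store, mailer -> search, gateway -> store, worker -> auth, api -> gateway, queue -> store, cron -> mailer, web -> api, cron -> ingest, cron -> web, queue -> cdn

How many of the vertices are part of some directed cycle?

4

A vertex is on a directed cycle iff it belongs to a strongly connected component of size ≥ 2 (or has a self-loop).
The vertices on cycles are {cron, store, ingest, mailer} — 4 in total.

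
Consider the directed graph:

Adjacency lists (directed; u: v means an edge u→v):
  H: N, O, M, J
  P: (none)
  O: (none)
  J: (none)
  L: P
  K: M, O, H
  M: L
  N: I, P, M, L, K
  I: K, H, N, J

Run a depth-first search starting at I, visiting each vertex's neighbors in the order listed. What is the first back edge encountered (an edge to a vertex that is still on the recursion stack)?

N->I

DFS from I (visiting each vertex's neighbors in the order listed); mark gray on enter, black on exit:
I gray
  K gray
    M gray
      L gray
        P gray
        P black
      L black
    M black
    O gray
    O black
    H gray
      N gray
        N→I: I is gray → back edge
First back edge: N → I.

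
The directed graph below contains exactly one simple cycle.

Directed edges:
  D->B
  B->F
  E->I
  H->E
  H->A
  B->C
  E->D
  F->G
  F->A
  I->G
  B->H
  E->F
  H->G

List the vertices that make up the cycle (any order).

B, D, E, H

DFS with gray/black marking from B:
B gray
  F gray
    A gray
    A black
    G gray
    G black
  F black
  C gray
  C black
  H gray
    H→A: A black — skip
    E gray
      D gray
        D→B: B is gray → back edge
Back edge closes the cycle B → H → E → D → B; its vertices are {B, D, E, H}.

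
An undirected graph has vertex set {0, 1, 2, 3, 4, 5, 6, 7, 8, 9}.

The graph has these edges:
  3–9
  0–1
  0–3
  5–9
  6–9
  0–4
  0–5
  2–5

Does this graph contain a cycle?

Yes

DFS, tracking each vertex's parent; an edge to a visited non-parent vertex closes a cycle.
Start from 5:
visit 5 (parent –)
  visit 0 (parent 5)
    visit 1 (parent 0)
      1–0: parent, skip
    0–5: parent, skip
    visit 3 (parent 0)
      visit 9 (parent 3)
        9–3: parent, skip
        visit 6 (parent 9)
          6–9: parent, skip
        9–5: 5 visited and ≠ parent → cycle
Cycle: 5 – 0 – 3 – 9 – 5.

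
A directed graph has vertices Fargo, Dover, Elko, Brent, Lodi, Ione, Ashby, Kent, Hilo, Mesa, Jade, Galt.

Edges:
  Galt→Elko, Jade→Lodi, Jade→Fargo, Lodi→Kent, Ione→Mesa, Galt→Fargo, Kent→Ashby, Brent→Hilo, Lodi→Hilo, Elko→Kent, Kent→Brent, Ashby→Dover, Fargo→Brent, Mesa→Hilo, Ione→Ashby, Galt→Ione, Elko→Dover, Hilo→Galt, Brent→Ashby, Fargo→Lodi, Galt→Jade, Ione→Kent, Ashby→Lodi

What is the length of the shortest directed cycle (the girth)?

For each vertex v, BFS finds the shortest path from v back to v.
The shortest such closed walk is Kent → Ashby → Lodi → Kent, length 3.

3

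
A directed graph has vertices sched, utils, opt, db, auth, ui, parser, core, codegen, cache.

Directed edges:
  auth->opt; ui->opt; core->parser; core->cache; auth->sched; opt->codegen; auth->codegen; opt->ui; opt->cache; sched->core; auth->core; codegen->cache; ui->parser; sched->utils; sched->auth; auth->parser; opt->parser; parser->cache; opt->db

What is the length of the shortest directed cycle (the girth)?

For each vertex v, BFS finds the shortest path from v back to v.
The shortest such closed walk is sched → auth → sched, length 2.

2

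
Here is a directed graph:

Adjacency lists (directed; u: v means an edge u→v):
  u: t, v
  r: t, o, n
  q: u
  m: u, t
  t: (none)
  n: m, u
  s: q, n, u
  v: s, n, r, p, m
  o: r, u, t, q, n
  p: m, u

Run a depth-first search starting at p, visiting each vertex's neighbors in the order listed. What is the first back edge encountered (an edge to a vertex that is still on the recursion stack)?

DFS from p (visiting each vertex's neighbors in the order listed); mark gray on enter, black on exit:
p gray
  m gray
    u gray
      t gray
      t black
      v gray
        s gray
          q gray
            q→u: u is gray → back edge
First back edge: q → u.

q->u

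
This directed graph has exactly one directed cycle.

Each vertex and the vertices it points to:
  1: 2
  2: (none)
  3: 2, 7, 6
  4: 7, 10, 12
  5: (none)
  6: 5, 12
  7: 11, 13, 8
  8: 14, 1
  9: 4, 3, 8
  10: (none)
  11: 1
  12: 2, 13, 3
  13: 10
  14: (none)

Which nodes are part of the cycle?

3, 6, 12

DFS with gray/black marking from 3:
3 gray
  2 gray
  2 black
  7 gray
    11 gray
      1 gray
        1→2: 2 black — skip
      1 black
    11 black
    13 gray
      10 gray
      10 black
    13 black
    8 gray
      14 gray
      14 black
      8→1: 1 black — skip
    8 black
  7 black
  6 gray
    5 gray
    5 black
    12 gray
      12→2: 2 black — skip
      12→13: 13 black — skip
      12→3: 3 is gray → back edge
Back edge closes the cycle 3 → 6 → 12 → 3; its vertices are {3, 6, 12}.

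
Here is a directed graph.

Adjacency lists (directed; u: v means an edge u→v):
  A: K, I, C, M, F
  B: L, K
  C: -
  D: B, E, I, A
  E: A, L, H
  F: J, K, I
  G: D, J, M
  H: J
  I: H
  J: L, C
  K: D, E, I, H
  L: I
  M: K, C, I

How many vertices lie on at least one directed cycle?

11

A vertex is on a directed cycle iff it belongs to a strongly connected component of size ≥ 2 (or has a self-loop).
The vertices on cycles are {A, B, D, E, F, H, I, J, K, L, M} — 11 in total.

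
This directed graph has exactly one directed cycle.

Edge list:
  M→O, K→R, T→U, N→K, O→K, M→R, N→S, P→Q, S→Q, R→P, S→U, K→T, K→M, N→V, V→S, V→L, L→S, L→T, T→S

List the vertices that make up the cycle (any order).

DFS with gray/black marking from K:
K gray
  M gray
    O gray
      O→K: K is gray → back edge
Back edge closes the cycle K → M → O → K; its vertices are {K, M, O}.

K, M, O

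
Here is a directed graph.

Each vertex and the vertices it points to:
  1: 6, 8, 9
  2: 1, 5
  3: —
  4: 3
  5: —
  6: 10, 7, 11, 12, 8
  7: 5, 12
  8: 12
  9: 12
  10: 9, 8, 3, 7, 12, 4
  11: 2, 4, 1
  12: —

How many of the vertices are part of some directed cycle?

4

A vertex is on a directed cycle iff it belongs to a strongly connected component of size ≥ 2 (or has a self-loop).
The vertices on cycles are {1, 2, 6, 11} — 4 in total.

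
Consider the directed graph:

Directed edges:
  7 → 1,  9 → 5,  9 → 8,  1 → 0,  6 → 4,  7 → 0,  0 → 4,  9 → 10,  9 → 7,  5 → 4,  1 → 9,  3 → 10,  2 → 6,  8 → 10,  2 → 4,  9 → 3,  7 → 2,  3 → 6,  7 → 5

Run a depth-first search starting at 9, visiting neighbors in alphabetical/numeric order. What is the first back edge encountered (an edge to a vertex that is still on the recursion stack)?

1→9

DFS from 9 (visiting neighbors in alphabetical/numeric order); mark gray on enter, black on exit:
9 gray
  3 gray
    6 gray
      4 gray
      4 black
    6 black
    10 gray
    10 black
  3 black
  5 gray
    5→4: 4 black — skip
  5 black
  7 gray
    0 gray
      0→4: 4 black — skip
    0 black
    1 gray
      1→0: 0 black — skip
      1→9: 9 is gray → back edge
First back edge: 1 → 9.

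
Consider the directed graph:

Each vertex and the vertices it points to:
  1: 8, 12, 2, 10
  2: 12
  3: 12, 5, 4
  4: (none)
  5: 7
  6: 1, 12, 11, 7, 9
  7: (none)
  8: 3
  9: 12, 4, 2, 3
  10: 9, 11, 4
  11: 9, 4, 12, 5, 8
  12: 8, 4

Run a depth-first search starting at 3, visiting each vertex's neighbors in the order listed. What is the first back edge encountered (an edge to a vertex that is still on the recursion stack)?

8->3

DFS from 3 (visiting each vertex's neighbors in the order listed); mark gray on enter, black on exit:
3 gray
  12 gray
    8 gray
      8→3: 3 is gray → back edge
First back edge: 8 → 3.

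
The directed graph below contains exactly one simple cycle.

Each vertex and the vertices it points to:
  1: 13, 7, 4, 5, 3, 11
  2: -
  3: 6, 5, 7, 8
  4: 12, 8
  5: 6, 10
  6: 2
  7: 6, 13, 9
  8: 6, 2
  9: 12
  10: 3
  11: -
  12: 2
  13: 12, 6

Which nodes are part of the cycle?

3, 5, 10

DFS with gray/black marking from 3:
3 gray
  6 gray
    2 gray
    2 black
  6 black
  5 gray
    5→6: 6 black — skip
    10 gray
      10→3: 3 is gray → back edge
Back edge closes the cycle 3 → 5 → 10 → 3; its vertices are {3, 5, 10}.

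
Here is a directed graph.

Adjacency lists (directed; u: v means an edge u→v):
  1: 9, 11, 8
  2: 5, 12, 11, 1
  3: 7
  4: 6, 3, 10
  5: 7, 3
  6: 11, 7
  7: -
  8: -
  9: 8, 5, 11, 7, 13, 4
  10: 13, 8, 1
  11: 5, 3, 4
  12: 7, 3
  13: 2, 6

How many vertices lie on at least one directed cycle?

8

A vertex is on a directed cycle iff it belongs to a strongly connected component of size ≥ 2 (or has a self-loop).
The vertices on cycles are {1, 2, 4, 6, 9, 10, 11, 13} — 8 in total.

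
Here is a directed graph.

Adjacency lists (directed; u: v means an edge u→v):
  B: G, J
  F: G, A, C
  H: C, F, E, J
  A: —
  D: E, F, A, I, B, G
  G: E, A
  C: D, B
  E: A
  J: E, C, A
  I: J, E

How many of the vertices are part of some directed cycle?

6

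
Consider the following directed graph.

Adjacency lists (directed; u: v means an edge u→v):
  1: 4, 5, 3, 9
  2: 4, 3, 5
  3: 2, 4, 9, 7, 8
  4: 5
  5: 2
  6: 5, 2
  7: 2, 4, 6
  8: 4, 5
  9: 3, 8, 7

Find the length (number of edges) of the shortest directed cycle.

For each vertex v, BFS finds the shortest path from v back to v.
The shortest such closed walk is 9 → 3 → 9, length 2.

2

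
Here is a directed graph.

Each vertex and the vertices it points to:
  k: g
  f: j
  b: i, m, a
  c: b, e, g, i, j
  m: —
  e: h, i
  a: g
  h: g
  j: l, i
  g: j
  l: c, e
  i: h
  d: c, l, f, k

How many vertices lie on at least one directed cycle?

9

A vertex is on a directed cycle iff it belongs to a strongly connected component of size ≥ 2 (or has a self-loop).
The vertices on cycles are {a, b, c, e, g, h, i, j, l} — 9 in total.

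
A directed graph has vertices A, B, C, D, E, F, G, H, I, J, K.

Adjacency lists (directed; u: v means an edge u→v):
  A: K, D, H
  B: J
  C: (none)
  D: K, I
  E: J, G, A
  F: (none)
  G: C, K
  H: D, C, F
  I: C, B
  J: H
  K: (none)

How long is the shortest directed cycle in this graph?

For each vertex v, BFS finds the shortest path from v back to v.
The shortest such closed walk is J → H → D → I → B → J, length 5.

5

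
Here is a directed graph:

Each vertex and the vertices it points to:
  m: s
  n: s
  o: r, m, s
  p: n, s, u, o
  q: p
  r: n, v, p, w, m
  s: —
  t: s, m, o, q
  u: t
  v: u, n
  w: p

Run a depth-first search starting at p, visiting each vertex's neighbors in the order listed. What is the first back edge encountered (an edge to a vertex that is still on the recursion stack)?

v->u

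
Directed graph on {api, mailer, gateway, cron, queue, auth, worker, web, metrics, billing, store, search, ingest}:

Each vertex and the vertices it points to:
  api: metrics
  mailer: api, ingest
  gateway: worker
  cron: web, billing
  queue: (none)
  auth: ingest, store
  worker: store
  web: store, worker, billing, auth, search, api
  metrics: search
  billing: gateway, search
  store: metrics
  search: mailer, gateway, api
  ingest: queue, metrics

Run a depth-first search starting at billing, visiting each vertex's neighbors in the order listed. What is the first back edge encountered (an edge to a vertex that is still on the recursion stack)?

api->metrics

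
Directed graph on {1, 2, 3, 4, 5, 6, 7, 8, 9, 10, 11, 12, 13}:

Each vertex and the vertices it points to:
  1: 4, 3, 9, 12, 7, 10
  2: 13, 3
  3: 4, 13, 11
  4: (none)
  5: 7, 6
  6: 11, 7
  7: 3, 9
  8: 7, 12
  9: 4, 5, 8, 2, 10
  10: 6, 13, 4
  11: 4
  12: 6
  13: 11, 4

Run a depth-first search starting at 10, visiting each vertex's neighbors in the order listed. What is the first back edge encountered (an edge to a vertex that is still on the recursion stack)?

DFS from 10 (visiting each vertex's neighbors in the order listed); mark gray on enter, black on exit:
10 gray
  6 gray
    11 gray
      4 gray
      4 black
    11 black
    7 gray
      3 gray
        3→4: 4 black — skip
        13 gray
          13→11: 11 black — skip
          13→4: 4 black — skip
        13 black
        3→11: 11 black — skip
      3 black
      9 gray
        9→4: 4 black — skip
        5 gray
          5→7: 7 is gray → back edge
First back edge: 5 → 7.

5->7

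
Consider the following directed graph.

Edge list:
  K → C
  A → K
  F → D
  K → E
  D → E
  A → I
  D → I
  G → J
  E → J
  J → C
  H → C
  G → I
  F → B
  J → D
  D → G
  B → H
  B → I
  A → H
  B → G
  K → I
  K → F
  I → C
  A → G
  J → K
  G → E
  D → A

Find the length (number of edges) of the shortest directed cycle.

For each vertex v, BFS finds the shortest path from v back to v.
The shortest such closed walk is K → E → J → K, length 3.

3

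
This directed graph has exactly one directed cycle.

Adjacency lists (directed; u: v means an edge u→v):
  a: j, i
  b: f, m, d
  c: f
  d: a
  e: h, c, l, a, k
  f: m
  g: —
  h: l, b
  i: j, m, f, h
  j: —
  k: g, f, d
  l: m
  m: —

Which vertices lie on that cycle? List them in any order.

a, b, d, h, i

DFS with gray/black marking from h:
h gray
  l gray
    m gray
    m black
  l black
  b gray
    f gray
      f→m: m black — skip
    f black
    b→m: m black — skip
    d gray
      a gray
        j gray
        j black
        i gray
          i→j: j black — skip
          i→m: m black — skip
          i→f: f black — skip
          i→h: h is gray → back edge
Back edge closes the cycle h → b → d → a → i → h; its vertices are {a, b, d, h, i}.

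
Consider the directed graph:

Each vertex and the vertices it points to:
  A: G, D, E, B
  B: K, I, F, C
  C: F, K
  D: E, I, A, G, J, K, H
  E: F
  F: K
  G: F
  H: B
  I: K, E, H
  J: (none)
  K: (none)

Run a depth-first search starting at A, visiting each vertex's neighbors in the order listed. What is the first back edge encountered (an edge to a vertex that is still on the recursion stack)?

B→I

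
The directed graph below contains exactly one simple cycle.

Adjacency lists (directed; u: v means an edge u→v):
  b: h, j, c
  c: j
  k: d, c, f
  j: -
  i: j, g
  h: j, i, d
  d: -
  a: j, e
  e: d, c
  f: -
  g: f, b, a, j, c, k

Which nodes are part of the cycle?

DFS with gray/black marking from i:
i gray
  j gray
  j black
  g gray
    f gray
    f black
    b gray
      h gray
        h→j: j black — skip
        h→i: i is gray → back edge
Back edge closes the cycle i → g → b → h → i; its vertices are {b, g, h, i}.

b, g, h, i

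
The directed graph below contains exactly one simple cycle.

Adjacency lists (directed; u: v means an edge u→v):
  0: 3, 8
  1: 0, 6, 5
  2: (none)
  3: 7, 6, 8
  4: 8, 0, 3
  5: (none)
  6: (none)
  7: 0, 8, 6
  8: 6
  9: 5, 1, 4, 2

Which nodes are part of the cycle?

0, 3, 7

DFS with gray/black marking from 0:
0 gray
  3 gray
    7 gray
      7→0: 0 is gray → back edge
Back edge closes the cycle 0 → 3 → 7 → 0; its vertices are {0, 3, 7}.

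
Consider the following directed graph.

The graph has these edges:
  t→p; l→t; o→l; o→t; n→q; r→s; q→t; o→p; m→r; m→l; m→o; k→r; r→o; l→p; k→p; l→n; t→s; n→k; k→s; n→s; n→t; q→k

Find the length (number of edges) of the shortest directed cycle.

5

For each vertex v, BFS finds the shortest path from v back to v.
The shortest such closed walk is o → l → n → k → r → o, length 5.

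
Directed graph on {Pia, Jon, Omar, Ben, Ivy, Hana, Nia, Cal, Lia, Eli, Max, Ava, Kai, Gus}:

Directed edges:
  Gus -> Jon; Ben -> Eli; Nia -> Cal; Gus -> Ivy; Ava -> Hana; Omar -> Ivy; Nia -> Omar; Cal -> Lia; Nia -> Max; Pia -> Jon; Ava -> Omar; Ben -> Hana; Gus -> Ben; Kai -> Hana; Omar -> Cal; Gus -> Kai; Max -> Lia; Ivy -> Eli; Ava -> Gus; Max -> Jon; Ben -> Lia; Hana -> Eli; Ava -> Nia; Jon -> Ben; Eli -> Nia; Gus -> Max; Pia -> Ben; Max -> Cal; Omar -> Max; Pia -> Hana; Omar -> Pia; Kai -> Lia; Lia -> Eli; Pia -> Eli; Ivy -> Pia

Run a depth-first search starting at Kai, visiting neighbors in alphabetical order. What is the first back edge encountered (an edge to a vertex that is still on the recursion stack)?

Lia->Eli

DFS from Kai (visiting neighbors in alphabetical order); mark gray on enter, black on exit:
Kai gray
  Hana gray
    Eli gray
      Nia gray
        Cal gray
          Lia gray
            Lia→Eli: Eli is gray → back edge
First back edge: Lia → Eli.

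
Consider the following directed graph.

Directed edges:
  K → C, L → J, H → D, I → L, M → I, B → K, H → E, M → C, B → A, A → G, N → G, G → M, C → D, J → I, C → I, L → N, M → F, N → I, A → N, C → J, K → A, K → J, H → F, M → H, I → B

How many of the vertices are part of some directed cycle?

A vertex is on a directed cycle iff it belongs to a strongly connected component of size ≥ 2 (or has a self-loop).
The vertices on cycles are {A, B, C, G, I, J, K, L, M, N} — 10 in total.

10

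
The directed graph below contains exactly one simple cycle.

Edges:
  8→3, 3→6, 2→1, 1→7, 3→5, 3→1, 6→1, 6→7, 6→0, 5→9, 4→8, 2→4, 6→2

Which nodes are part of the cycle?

2, 3, 4, 6, 8

DFS with gray/black marking from 3:
3 gray
  5 gray
    9 gray
    9 black
  5 black
  6 gray
    1 gray
      7 gray
      7 black
    1 black
    6→7: 7 black — skip
    0 gray
    0 black
    2 gray
      4 gray
        8 gray
          8→3: 3 is gray → back edge
Back edge closes the cycle 3 → 6 → 2 → 4 → 8 → 3; its vertices are {2, 3, 4, 6, 8}.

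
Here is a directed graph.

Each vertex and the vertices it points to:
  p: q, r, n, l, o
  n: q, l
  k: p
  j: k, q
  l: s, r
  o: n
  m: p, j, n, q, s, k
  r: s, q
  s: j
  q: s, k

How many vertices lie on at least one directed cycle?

9

A vertex is on a directed cycle iff it belongs to a strongly connected component of size ≥ 2 (or has a self-loop).
The vertices on cycles are {j, k, l, n, o, p, q, r, s} — 9 in total.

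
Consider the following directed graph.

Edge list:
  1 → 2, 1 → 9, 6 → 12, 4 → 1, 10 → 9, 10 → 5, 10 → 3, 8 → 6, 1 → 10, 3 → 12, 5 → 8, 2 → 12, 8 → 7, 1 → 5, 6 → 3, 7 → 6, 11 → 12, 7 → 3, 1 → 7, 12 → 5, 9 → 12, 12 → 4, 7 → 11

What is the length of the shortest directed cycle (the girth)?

4

For each vertex v, BFS finds the shortest path from v back to v.
The shortest such closed walk is 4 → 1 → 9 → 12 → 4, length 4.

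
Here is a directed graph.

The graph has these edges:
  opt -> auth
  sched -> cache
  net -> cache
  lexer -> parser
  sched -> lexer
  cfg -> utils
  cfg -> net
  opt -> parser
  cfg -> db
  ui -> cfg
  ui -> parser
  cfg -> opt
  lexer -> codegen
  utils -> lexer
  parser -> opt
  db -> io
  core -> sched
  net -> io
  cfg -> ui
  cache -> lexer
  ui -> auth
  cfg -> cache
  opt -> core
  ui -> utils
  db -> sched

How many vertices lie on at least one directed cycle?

A vertex is on a directed cycle iff it belongs to a strongly connected component of size ≥ 2 (or has a self-loop).
The vertices on cycles are {ui, cfg, opt, core, cache, lexer, sched, parser} — 8 in total.

8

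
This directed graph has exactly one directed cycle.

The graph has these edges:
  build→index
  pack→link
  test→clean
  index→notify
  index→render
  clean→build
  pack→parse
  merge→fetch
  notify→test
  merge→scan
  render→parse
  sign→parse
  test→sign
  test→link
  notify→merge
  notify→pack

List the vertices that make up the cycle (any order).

test, build, clean, index, notify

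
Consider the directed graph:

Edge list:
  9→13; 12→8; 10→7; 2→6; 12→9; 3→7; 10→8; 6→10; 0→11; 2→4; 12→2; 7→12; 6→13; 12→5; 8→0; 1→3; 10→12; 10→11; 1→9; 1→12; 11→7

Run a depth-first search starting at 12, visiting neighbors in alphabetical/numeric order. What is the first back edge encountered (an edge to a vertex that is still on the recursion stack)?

7->12

DFS from 12 (visiting neighbors in alphabetical/numeric order); mark gray on enter, black on exit:
12 gray
  2 gray
    4 gray
    4 black
    6 gray
      10 gray
        7 gray
          7→12: 12 is gray → back edge
First back edge: 7 → 12.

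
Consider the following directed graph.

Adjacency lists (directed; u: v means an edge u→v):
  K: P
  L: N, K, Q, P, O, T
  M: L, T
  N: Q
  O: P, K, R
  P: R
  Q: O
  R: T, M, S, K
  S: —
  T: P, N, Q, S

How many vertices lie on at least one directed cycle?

9

A vertex is on a directed cycle iff it belongs to a strongly connected component of size ≥ 2 (or has a self-loop).
The vertices on cycles are {K, L, M, N, O, P, Q, R, T} — 9 in total.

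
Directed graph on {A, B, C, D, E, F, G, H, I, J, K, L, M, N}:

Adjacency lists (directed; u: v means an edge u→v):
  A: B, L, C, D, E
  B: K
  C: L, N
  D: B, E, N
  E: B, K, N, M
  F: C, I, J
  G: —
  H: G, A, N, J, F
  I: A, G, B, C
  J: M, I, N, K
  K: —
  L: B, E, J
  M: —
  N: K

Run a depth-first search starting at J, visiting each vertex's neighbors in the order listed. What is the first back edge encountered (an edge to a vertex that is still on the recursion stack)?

DFS from J (visiting each vertex's neighbors in the order listed); mark gray on enter, black on exit:
J gray
  M gray
  M black
  I gray
    A gray
      B gray
        K gray
        K black
      B black
      L gray
        L→B: B black — skip
        E gray
          E→B: B black — skip
          E→K: K black — skip
          N gray
            N→K: K black — skip
          N black
          E→M: M black — skip
        E black
        L→J: J is gray → back edge
First back edge: L → J.

L→J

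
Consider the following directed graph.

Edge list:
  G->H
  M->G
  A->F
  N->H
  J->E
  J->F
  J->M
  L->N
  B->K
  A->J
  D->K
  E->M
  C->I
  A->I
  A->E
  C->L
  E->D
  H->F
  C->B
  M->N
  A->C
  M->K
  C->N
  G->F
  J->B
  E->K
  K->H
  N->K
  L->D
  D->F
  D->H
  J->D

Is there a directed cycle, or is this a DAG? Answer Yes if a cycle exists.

No

DFS with white/gray/black marking, starting from J:
J gray
  B gray
    K gray
      H gray
        F gray
        F black
      H black
    K black
  B black
  J→F: F black — skip
  E gray
    D gray
      D→F: F black — skip
      D→K: K black — skip
      D→H: H black — skip
    D black
    E→K: K black — skip
    M gray
      G gray
        G→H: H black — skip
        G→F: F black — skip
      G black
      M→K: K black — skip
      N gray
        N→H: H black — skip
        N→K: K black — skip
      N black
    M black
  E black
  J→M: M black — skip
  J→D: D black — skip
J black
A gray
  C gray
    I gray
    I black
    L gray
      L→D: D black — skip
      L→N: N black — skip
    L black
    C→B: B black — skip
    C→N: N black — skip
  C black
  A→E: E black — skip
  A→F: F black — skip
  A→J: J black — skip
  A→I: I black — skip
A black
Every edge goes to a white or black vertex — no back edge, so the graph is acyclic.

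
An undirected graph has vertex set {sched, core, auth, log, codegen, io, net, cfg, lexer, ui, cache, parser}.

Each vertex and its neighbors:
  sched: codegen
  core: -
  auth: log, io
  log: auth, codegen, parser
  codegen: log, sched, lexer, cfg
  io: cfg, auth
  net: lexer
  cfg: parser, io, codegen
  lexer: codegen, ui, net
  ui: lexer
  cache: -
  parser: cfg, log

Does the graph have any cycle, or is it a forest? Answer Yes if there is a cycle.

DFS, tracking each vertex's parent; an edge to a visited non-parent vertex closes a cycle.
Start from auth:
visit auth (parent –)
  visit log (parent auth)
    log–auth: parent, skip
    visit codegen (parent log)
      codegen–log: parent, skip
      visit sched (parent codegen)
        sched–codegen: parent, skip
      visit lexer (parent codegen)
        lexer–codegen: parent, skip
        visit ui (parent lexer)
          ui–lexer: parent, skip
        visit net (parent lexer)
          net–lexer: parent, skip
      visit cfg (parent codegen)
        visit parser (parent cfg)
          parser–cfg: parent, skip
          parser–log: log visited and ≠ parent → cycle
Cycle: log – codegen – cfg – parser – log.

Yes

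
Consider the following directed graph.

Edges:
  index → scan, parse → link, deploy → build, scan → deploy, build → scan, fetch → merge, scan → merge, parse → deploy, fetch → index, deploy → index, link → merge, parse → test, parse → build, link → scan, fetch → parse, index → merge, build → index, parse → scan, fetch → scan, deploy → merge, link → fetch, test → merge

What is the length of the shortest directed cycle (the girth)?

For each vertex v, BFS finds the shortest path from v back to v.
The shortest such closed walk is parse → link → fetch → parse, length 3.

3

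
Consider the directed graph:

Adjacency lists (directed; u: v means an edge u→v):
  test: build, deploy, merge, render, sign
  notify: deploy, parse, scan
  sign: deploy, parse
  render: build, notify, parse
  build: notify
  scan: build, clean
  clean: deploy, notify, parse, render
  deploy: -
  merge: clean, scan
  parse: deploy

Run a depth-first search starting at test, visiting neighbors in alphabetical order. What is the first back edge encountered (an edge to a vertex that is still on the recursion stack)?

DFS from test (visiting neighbors in alphabetical order); mark gray on enter, black on exit:
test gray
  build gray
    notify gray
      deploy gray
      deploy black
      parse gray
        parse→deploy: deploy black — skip
      parse black
      scan gray
        scan→build: build is gray → back edge
First back edge: scan → build.

scan->build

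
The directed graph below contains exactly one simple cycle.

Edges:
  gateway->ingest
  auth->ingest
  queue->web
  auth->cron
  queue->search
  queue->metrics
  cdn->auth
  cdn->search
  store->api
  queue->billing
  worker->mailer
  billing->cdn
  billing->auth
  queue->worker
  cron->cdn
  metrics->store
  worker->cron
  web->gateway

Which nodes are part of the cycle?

cdn, auth, cron

DFS with gray/black marking from auth:
auth gray
  cron gray
    cdn gray
      search gray
      search black
      cdn→auth: auth is gray → back edge
Back edge closes the cycle auth → cron → cdn → auth; its vertices are {cdn, auth, cron}.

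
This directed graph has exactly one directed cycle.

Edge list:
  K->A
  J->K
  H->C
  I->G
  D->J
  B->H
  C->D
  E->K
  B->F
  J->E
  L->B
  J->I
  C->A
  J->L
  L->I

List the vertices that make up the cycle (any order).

DFS with gray/black marking from D:
D gray
  J gray
    I gray
      G gray
      G black
    I black
    K gray
      A gray
      A black
    K black
    E gray
      E→K: K black — skip
    E black
    L gray
      B gray
        H gray
          C gray
            C→A: A black — skip
            C→D: D is gray → back edge
Back edge closes the cycle D → J → L → B → H → C → D; its vertices are {B, C, D, H, J, L}.

B, C, D, H, J, L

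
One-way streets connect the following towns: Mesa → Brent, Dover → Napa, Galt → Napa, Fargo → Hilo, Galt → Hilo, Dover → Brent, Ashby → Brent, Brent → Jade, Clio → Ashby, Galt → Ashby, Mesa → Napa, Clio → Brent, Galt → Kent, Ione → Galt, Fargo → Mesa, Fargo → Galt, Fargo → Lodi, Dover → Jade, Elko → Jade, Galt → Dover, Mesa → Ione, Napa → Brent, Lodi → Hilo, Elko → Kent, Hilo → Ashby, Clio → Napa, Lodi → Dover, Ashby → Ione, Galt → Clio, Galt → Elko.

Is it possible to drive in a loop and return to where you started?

DFS with white/gray/black marking, starting from Ione:
Ione gray
  Galt gray
    Napa gray
      Brent gray
        Jade gray
        Jade black
      Brent black
    Napa black
    Kent gray
    Kent black
    Dover gray
      Dover→Napa: Napa black — skip
      Dover→Brent: Brent black — skip
      Dover→Jade: Jade black — skip
    Dover black
    Elko gray
      Elko→Jade: Jade black — skip
      Elko→Kent: Kent black — skip
    Elko black
    Hilo gray
      Ashby gray
        Ashby→Ione: Ione is gray → back edge
Back edge found, so a cycle exists: Ione → Galt → Hilo → Ashby → Ione.

Yes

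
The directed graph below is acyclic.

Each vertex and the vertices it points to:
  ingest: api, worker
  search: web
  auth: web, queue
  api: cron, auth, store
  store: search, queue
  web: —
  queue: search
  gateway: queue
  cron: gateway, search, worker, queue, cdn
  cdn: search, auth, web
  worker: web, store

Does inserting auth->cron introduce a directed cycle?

Adding auth→cron creates a cycle iff cron can already reach auth.
Path from cron: cron → cdn → auth.
So cron → … → auth → cron is a cycle.

Yes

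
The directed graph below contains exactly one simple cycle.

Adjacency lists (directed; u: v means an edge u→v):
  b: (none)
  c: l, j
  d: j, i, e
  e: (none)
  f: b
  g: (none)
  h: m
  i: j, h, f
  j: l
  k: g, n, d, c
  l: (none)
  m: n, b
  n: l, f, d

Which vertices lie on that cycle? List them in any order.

DFS with gray/black marking from d:
d gray
  j gray
    l gray
    l black
  j black
  i gray
    i→j: j black — skip
    h gray
      m gray
        n gray
          n→l: l black — skip
          f gray
            b gray
            b black
          f black
          n→d: d is gray → back edge
Back edge closes the cycle d → i → h → m → n → d; its vertices are {d, h, i, m, n}.

d, h, i, m, n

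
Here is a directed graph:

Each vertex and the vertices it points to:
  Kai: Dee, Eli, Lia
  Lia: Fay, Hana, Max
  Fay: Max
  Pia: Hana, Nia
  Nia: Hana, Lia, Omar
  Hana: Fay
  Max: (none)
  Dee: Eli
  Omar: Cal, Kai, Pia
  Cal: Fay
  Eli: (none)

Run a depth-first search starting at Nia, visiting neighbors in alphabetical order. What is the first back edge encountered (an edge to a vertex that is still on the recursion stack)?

Pia->Nia

DFS from Nia (visiting neighbors in alphabetical order); mark gray on enter, black on exit:
Nia gray
  Hana gray
    Fay gray
      Max gray
      Max black
    Fay black
  Hana black
  Lia gray
    Lia→Fay: Fay black — skip
    Lia→Hana: Hana black — skip
    Lia→Max: Max black — skip
  Lia black
  Omar gray
    Cal gray
      Cal→Fay: Fay black — skip
    Cal black
    Kai gray
      Dee gray
        Eli gray
        Eli black
      Dee black
      Kai→Eli: Eli black — skip
      Kai→Lia: Lia black — skip
    Kai black
    Pia gray
      Pia→Hana: Hana black — skip
      Pia→Nia: Nia is gray → back edge
First back edge: Pia → Nia.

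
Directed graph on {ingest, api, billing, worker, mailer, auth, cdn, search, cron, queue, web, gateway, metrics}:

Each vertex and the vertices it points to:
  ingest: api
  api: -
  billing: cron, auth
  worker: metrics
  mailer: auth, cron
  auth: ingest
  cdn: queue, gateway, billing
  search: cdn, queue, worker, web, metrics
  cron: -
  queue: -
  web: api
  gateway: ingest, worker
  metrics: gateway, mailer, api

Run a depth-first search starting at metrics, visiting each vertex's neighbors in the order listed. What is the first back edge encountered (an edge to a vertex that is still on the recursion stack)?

DFS from metrics (visiting each vertex's neighbors in the order listed); mark gray on enter, black on exit:
metrics gray
  gateway gray
    ingest gray
      api gray
      api black
    ingest black
    worker gray
      worker→metrics: metrics is gray → back edge
First back edge: worker → metrics.

worker->metrics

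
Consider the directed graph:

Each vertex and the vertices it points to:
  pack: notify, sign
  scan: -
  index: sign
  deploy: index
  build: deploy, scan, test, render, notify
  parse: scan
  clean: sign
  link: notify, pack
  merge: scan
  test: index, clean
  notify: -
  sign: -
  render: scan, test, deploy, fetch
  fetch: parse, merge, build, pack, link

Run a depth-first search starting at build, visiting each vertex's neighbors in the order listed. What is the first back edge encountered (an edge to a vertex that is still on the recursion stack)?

fetch→build

DFS from build (visiting each vertex's neighbors in the order listed); mark gray on enter, black on exit:
build gray
  deploy gray
    index gray
      sign gray
      sign black
    index black
  deploy black
  scan gray
  scan black
  test gray
    test→index: index black — skip
    clean gray
      clean→sign: sign black — skip
    clean black
  test black
  render gray
    render→scan: scan black — skip
    render→test: test black — skip
    render→deploy: deploy black — skip
    fetch gray
      parse gray
        parse→scan: scan black — skip
      parse black
      merge gray
        merge→scan: scan black — skip
      merge black
      fetch→build: build is gray → back edge
First back edge: fetch → build.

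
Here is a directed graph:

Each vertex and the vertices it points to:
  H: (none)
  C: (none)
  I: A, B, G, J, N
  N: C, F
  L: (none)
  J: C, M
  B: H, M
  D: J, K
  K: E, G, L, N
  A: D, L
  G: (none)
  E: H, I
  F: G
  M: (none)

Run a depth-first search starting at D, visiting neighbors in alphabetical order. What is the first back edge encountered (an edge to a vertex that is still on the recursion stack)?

A->D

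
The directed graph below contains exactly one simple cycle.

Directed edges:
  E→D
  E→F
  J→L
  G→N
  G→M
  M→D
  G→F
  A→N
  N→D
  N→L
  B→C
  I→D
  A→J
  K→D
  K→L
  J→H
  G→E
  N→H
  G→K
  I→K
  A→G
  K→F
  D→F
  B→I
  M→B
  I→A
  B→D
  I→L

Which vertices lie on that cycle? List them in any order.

A, B, G, I, M

DFS with gray/black marking from B:
B gray
  I gray
    D gray
      F gray
      F black
    D black
    K gray
      L gray
      L black
      K→D: D black — skip
      K→F: F black — skip
    K black
    I→L: L black — skip
    A gray
      G gray
        G→K: K black — skip
        G→F: F black — skip
        N gray
          N→L: L black — skip
          N→D: D black — skip
          H gray
          H black
        N black
        E gray
          E→F: F black — skip
          E→D: D black — skip
        E black
        M gray
          M→B: B is gray → back edge
Back edge closes the cycle B → I → A → G → M → B; its vertices are {A, B, G, I, M}.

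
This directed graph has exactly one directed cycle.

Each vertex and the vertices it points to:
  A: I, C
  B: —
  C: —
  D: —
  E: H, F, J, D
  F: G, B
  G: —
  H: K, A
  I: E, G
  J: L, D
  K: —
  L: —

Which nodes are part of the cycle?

A, E, H, I

DFS with gray/black marking from I:
I gray
  E gray
    H gray
      K gray
      K black
      A gray
        A→I: I is gray → back edge
Back edge closes the cycle I → E → H → A → I; its vertices are {A, E, H, I}.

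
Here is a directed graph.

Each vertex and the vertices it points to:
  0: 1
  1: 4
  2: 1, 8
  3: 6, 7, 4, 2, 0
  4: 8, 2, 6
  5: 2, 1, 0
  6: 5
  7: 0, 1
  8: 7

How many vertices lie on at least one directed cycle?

8

A vertex is on a directed cycle iff it belongs to a strongly connected component of size ≥ 2 (or has a self-loop).
The vertices on cycles are {0, 1, 2, 4, 5, 6, 7, 8} — 8 in total.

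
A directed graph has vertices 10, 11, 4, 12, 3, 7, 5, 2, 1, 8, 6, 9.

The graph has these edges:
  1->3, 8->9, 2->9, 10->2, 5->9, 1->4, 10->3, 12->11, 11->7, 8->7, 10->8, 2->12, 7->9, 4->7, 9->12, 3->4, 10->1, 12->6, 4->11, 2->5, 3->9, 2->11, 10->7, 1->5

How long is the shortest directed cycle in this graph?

4

For each vertex v, BFS finds the shortest path from v back to v.
The shortest such closed walk is 12 → 11 → 7 → 9 → 12, length 4.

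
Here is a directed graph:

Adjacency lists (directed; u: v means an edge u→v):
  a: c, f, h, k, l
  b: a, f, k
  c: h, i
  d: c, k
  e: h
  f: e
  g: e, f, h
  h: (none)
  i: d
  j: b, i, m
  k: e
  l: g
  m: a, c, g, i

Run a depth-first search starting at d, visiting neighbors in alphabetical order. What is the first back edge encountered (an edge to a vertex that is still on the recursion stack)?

i->d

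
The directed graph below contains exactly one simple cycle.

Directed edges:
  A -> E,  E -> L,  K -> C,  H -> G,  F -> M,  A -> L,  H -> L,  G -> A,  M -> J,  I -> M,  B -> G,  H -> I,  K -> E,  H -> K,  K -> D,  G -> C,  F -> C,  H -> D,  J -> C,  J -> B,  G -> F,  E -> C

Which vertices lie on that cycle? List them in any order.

B, F, G, J, M

DFS with gray/black marking from G:
G gray
  C gray
  C black
  A gray
    E gray
      E→C: C black — skip
      L gray
      L black
    E black
    A→L: L black — skip
  A black
  F gray
    F→C: C black — skip
    M gray
      J gray
        B gray
          B→G: G is gray → back edge
Back edge closes the cycle G → F → M → J → B → G; its vertices are {B, F, G, J, M}.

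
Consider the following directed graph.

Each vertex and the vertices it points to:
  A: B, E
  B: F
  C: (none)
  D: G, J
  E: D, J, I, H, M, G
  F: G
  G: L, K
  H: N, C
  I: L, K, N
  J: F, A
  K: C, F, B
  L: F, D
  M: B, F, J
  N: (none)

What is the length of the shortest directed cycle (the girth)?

For each vertex v, BFS finds the shortest path from v back to v.
The shortest such closed walk is A → E → J → A, length 3.

3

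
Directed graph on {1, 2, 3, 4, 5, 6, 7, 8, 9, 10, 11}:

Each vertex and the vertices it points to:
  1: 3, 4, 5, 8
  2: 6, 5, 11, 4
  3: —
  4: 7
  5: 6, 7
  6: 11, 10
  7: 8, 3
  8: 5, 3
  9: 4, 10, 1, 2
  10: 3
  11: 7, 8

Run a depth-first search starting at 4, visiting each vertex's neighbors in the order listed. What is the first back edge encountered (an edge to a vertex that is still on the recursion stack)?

DFS from 4 (visiting each vertex's neighbors in the order listed); mark gray on enter, black on exit:
4 gray
  7 gray
    8 gray
      5 gray
        6 gray
          11 gray
            11→7: 7 is gray → back edge
First back edge: 11 → 7.

11->7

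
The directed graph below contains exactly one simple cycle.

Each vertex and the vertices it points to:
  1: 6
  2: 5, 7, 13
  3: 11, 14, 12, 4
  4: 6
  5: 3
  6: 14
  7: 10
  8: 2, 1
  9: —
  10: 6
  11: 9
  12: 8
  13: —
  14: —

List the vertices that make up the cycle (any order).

DFS with gray/black marking from 3:
3 gray
  11 gray
    9 gray
    9 black
  11 black
  14 gray
  14 black
  12 gray
    8 gray
      2 gray
        5 gray
          5→3: 3 is gray → back edge
Back edge closes the cycle 3 → 12 → 8 → 2 → 5 → 3; its vertices are {2, 3, 5, 8, 12}.

2, 3, 5, 8, 12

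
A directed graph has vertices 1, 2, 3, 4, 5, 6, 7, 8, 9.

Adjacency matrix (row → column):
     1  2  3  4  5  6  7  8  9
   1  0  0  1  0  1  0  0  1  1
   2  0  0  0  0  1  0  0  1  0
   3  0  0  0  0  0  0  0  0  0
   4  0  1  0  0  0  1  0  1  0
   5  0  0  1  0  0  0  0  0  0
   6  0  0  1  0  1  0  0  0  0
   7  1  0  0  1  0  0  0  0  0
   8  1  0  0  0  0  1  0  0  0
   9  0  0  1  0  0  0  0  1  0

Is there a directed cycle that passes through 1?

Yes

1 is on a cycle iff 1 can reach itself via ≥1 edge.
1 → 8 → 1 — yes.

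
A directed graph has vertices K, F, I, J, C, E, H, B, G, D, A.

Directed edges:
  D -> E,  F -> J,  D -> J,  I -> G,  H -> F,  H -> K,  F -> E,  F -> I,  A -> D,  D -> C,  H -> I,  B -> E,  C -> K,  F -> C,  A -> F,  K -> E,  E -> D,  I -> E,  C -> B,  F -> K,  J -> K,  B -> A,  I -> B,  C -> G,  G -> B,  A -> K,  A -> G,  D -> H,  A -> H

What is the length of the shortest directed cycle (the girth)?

2

For each vertex v, BFS finds the shortest path from v back to v.
The shortest such closed walk is D → E → D, length 2.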